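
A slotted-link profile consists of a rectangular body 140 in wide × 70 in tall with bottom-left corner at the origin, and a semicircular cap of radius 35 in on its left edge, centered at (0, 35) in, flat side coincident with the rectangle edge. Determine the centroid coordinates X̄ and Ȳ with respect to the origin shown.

Part | A | x̄ᵢ | ȳᵢ | A·x̄ᵢ | A·ȳᵢ
rectangular body | 9800.00 | 70.00 | 35.00 | 686000.00 | 343000.00
semicircular end | 1924.23 | -14.85 | 35.00 | -28583.33 | 67347.89
Σ | 11724.23 |  |  | 657416.67 | 410347.89
X̄ = 657416.67 / 11724.23 = 56.07 in
Ȳ = 410347.89 / 11724.23 = 35.00 in

X̄ = 56.07 in, Ȳ = 35.00 in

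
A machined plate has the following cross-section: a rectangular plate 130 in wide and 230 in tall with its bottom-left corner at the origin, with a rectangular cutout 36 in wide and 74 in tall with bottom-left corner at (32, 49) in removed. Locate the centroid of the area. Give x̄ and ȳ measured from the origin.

Part | A | x̄ᵢ | ȳᵢ | A·x̄ᵢ | A·ȳᵢ
plate | 29900.00 | 65.00 | 115.00 | 1943500.00 | 3438500.00
hole | -2664.00 | 50.00 | 86.00 | -133200.00 | -229104.00
Σ | 27236.00 |  |  | 1810300.00 | 3209396.00
x̄ = 1810300.00 / 27236.00 = 66.47 in
ȳ = 3209396.00 / 27236.00 = 117.84 in

x̄ = 66.47 in, ȳ = 117.84 in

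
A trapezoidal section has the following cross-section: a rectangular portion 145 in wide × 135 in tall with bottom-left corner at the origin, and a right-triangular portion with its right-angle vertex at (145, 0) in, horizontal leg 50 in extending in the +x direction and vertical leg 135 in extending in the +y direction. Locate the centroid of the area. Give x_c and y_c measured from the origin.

rectangular portion: A = 145 × 135 = 19575.00, centroid at (72.50, 67.50).
triangular portion: A = ½·50·135 = 3375.00, centroid at (161.67, 45.00).
ΣA = 22950.00 in²
ΣAx_c = (19575.00)(72.50) + (3375.00)(161.67) = 1964812.50 in³
ΣAy_c = (19575.00)(67.50) + (3375.00)(45.00) = 1473187.50 in³
x_c = 1964812.50 / 22950.00 = 85.61 in
y_c = 1473187.50 / 22950.00 = 64.19 in

x_c = 85.61 in, y_c = 64.19 in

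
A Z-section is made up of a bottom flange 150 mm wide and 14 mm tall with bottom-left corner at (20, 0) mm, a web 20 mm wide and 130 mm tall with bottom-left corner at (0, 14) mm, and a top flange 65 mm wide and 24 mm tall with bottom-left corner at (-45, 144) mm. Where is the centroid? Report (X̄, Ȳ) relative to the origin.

bottom flange: A = 150 × 14 = 2100.00, centroid at (95.00, 7.00).
web: A = 20 × 130 = 2600.00, centroid at (10.00, 79.00).
top flange: A = 65 × 24 = 1560.00, centroid at (-12.50, 156.00).
ΣA = 6260.00 mm²
ΣAX̄ = (2100.00)(95.00) + (2600.00)(10.00) + (1560.00)(-12.50) = 206000.00 mm³
ΣAȲ = (2100.00)(7.00) + (2600.00)(79.00) + (1560.00)(156.00) = 463460.00 mm³
X̄ = 206000.00 / 6260.00 = 32.91 mm
Ȳ = 463460.00 / 6260.00 = 74.04 mm

X̄ = 32.91 mm, Ȳ = 74.04 mm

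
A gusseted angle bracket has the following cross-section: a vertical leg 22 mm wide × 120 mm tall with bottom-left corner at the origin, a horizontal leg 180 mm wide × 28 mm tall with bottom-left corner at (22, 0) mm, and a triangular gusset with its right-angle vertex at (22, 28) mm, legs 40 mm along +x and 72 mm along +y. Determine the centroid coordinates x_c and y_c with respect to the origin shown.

x_c = 70.66 mm, y_c = 33.32 mm

vertical leg: A = 22 × 120 = 2640.00, centroid at (11.00, 60.00).
horizontal leg: A = 180 × 28 = 5040.00, centroid at (112.00, 14.00).
gusset: A = ½·40·72 = 1440.00, centroid at (35.33, 52.00).
ΣA = 9120.00 mm², ΣAx_c = 644400.00 mm³, ΣAy_c = 303840.00 mm³.
x_c = 644400.00/9120.00 = 70.66 mm; y_c = 303840.00/9120.00 = 33.32 mm.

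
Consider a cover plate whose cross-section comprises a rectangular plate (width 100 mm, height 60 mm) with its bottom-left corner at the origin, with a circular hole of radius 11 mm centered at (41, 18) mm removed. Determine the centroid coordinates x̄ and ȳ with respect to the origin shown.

x̄ = 50.61 mm, ȳ = 30.81 mm

plate: A = 100 × 60 = 6000.00, centroid at (50.00, 30.00).
hole: A = −π·11² = -380.13, centroid at (41.00, 18.00).
ΣA = 5619.87 mm², ΣAx̄ = 284414.56 mm³, ΣAȳ = 173157.61 mm³.
x̄ = 284414.56/5619.87 = 50.61 mm; ȳ = 173157.61/5619.87 = 30.81 mm.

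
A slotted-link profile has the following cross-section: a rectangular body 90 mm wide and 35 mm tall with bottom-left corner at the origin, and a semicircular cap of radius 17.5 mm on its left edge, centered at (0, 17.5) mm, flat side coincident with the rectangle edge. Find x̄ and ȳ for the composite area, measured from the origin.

x̄ = 38.05 mm, ȳ = 17.50 mm

Part | A | x̄ᵢ | ȳᵢ | A·x̄ᵢ | A·ȳᵢ
rectangular body | 3150.00 | 45.00 | 17.50 | 141750.00 | 55125.00
semicircular end | 481.06 | -7.43 | 17.50 | -3572.92 | 8418.49
Σ | 3631.06 |  |  | 138177.08 | 63543.49
x̄ = 138177.08 / 3631.06 = 38.05 mm
ȳ = 63543.49 / 3631.06 = 17.50 mm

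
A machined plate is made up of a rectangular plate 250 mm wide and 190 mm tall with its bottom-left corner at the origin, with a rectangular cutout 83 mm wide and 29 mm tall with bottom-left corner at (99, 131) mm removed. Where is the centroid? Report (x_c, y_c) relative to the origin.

plate: A = 250 × 190 = 47500.00, centroid at (125.00, 95.00).
hole: A = −(83 × 29) = -2407.00, centroid at (140.50, 145.50).
ΣA = 45093.00 mm², ΣAx_c = 5599316.50 mm³, ΣAy_c = 4162281.50 mm³.
x_c = 5599316.50/45093.00 = 124.17 mm; y_c = 4162281.50/45093.00 = 92.30 mm.

x_c = 124.17 mm, y_c = 92.30 mm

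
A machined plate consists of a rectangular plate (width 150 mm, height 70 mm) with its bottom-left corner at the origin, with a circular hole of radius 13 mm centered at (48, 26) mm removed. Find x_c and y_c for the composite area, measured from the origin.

plate: A = 150 × 70 = 10500.00, centroid at (75.00, 35.00).
hole: A = −π·13² = -530.93, centroid at (48.00, 26.00).
ΣA = 9969.07 mm²
ΣAx_c = (10500.00)(75.00) + (-530.93)(48.00) = 762015.40 mm³
ΣAy_c = (10500.00)(35.00) + (-530.93)(26.00) = 353695.84 mm³
x_c = 762015.40 / 9969.07 = 76.44 mm
y_c = 353695.84 / 9969.07 = 35.48 mm

x_c = 76.44 mm, y_c = 35.48 mm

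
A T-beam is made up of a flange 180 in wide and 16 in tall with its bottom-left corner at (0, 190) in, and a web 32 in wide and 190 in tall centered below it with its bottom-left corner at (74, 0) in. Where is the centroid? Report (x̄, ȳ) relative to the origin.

web: A = 32 × 190 = 6080.00, centroid at (90.00, 95.00).
flange: A = 180 × 16 = 2880.00, centroid at (90.00, 198.00).
ΣA = 8960.00 in², ΣAx̄ = 806400.00 in³, ΣAȳ = 1147840.00 in³.
x̄ = 806400.00/8960.00 = 90.00 in; ȳ = 1147840.00/8960.00 = 128.11 in.

x̄ = 90.00 in, ȳ = 128.11 in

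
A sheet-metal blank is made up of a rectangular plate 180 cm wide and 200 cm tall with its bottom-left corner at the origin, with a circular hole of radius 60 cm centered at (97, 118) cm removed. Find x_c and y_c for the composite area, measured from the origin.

plate: A = 180 × 200 = 36000.00, centroid at (90.00, 100.00).
hole: A = −π·60² = -11309.73, centroid at (97.00, 118.00).
ΣA = 24690.27 cm², ΣAx_c = 2142955.85 cm³, ΣAy_c = 2265451.44 cm³.
x_c = 2142955.85/24690.27 = 86.79 cm; y_c = 2265451.44/24690.27 = 91.75 cm.

x_c = 86.79 cm, y_c = 91.75 cm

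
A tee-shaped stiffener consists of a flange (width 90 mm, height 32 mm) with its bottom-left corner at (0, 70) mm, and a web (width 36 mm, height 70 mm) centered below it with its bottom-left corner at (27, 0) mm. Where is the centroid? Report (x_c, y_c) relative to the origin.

x_c = 45.00 mm, y_c = 62.20 mm

web: A = 36 × 70 = 2520.00, centroid at (45.00, 35.00).
flange: A = 90 × 32 = 2880.00, centroid at (45.00, 86.00).
ΣA = 5400.00 mm², ΣAx_c = 243000.00 mm³, ΣAy_c = 335880.00 mm³.
x_c = 243000.00/5400.00 = 45.00 mm; y_c = 335880.00/5400.00 = 62.20 mm.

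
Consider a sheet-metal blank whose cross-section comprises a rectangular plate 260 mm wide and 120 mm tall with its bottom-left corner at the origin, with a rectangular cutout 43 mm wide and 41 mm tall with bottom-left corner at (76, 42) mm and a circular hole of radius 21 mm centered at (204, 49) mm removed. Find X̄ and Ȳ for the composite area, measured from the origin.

plate: A = 260 × 120 = 31200.00, centroid at (130.00, 60.00).
hole 1: A = −(43 × 41) = -1763.00, centroid at (97.50, 62.50).
hole 2: A = −π·21² = -1385.44, centroid at (204.00, 49.00).
ΣA = 28051.56 mm²
ΣAX̄ = (31200.00)(130.00) + (-1763.00)(97.50) + (-1385.44)(204.00) = 3601477.26 mm³
ΣAȲ = (31200.00)(60.00) + (-1763.00)(62.50) + (-1385.44)(49.00) = 1693925.82 mm³
X̄ = 3601477.26 / 28051.56 = 128.39 mm
Ȳ = 1693925.82 / 28051.56 = 60.39 mm

X̄ = 128.39 mm, Ȳ = 60.39 mm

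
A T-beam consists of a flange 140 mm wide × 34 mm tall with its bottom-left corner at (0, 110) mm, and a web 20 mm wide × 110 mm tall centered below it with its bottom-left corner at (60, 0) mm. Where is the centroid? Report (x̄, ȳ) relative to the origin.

web: A = 20 × 110 = 2200.00, centroid at (70.00, 55.00).
flange: A = 140 × 34 = 4760.00, centroid at (70.00, 127.00).
ΣA = 6960.00 mm², ΣAx̄ = 487200.00 mm³, ΣAȳ = 725520.00 mm³.
x̄ = 487200.00/6960.00 = 70.00 mm; ȳ = 725520.00/6960.00 = 104.24 mm.

x̄ = 70.00 mm, ȳ = 104.24 mm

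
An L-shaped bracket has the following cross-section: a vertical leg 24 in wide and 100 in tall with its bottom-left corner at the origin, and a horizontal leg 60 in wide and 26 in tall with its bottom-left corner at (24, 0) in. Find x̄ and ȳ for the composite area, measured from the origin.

vertical leg: A = 24 × 100 = 2400.00, centroid at (12.00, 50.00).
horizontal leg: A = 60 × 26 = 1560.00, centroid at (54.00, 13.00).
ΣA = 3960.00 in², ΣAx̄ = 113040.00 in³, ΣAȳ = 140280.00 in³.
x̄ = 113040.00/3960.00 = 28.55 in; ȳ = 140280.00/3960.00 = 35.42 in.

x̄ = 28.55 in, ȳ = 35.42 in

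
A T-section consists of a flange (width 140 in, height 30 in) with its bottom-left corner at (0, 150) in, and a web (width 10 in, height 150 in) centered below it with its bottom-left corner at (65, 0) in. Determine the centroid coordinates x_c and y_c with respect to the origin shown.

x_c = 70.00 in, y_c = 141.32 in

web: A = 10 × 150 = 1500.00, centroid at (70.00, 75.00).
flange: A = 140 × 30 = 4200.00, centroid at (70.00, 165.00).
ΣA = 5700.00 in²
ΣAx_c = (1500.00)(70.00) + (4200.00)(70.00) = 399000.00 in³
ΣAy_c = (1500.00)(75.00) + (4200.00)(165.00) = 805500.00 in³
x_c = 399000.00 / 5700.00 = 70.00 in
y_c = 805500.00 / 5700.00 = 141.32 in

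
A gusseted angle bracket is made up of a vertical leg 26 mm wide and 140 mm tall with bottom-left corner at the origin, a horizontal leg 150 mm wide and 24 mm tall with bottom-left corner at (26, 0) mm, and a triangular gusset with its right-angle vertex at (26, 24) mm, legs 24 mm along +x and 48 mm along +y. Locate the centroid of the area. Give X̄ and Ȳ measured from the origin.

Part | A | x̄ᵢ | ȳᵢ | A·x̄ᵢ | A·ȳᵢ
vertical leg | 3640.00 | 13.00 | 70.00 | 47320.00 | 254800.00
horizontal leg | 3600.00 | 101.00 | 12.00 | 363600.00 | 43200.00
gusset | 576.00 | 34.00 | 40.00 | 19584.00 | 23040.00
Σ | 7816.00 |  |  | 430504.00 | 321040.00
X̄ = 430504.00 / 7816.00 = 55.08 mm
Ȳ = 321040.00 / 7816.00 = 41.07 mm

X̄ = 55.08 mm, Ȳ = 41.07 mm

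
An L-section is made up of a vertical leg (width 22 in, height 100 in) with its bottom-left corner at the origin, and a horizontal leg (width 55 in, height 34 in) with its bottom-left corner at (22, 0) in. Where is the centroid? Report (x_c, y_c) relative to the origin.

x_c = 28.69 in, y_c = 34.84 in

Part | A | x̄ᵢ | ȳᵢ | A·x̄ᵢ | A·ȳᵢ
vertical leg | 2200.00 | 11.00 | 50.00 | 24200.00 | 110000.00
horizontal leg | 1870.00 | 49.50 | 17.00 | 92565.00 | 31790.00
Σ | 4070.00 |  |  | 116765.00 | 141790.00
x_c = 116765.00 / 4070.00 = 28.69 in
y_c = 141790.00 / 4070.00 = 34.84 in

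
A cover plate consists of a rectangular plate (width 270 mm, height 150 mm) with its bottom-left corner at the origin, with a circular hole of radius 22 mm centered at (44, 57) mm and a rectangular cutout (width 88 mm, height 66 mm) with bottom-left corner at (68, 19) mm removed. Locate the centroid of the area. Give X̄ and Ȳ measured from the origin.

plate: A = 270 × 150 = 40500.00, centroid at (135.00, 75.00).
hole 1: A = −π·22² = -1520.53, centroid at (44.00, 57.00).
hole 2: A = −(88 × 66) = -5808.00, centroid at (112.00, 52.00).
ΣA = 33171.47 mm²
ΣAX̄ = (40500.00)(135.00) + (-1520.53)(44.00) + (-5808.00)(112.00) = 4750100.64 mm³
ΣAȲ = (40500.00)(75.00) + (-1520.53)(57.00) + (-5808.00)(52.00) = 2648813.74 mm³
X̄ = 4750100.64 / 33171.47 = 143.20 mm
Ȳ = 2648813.74 / 33171.47 = 79.85 mm

X̄ = 143.20 mm, Ȳ = 79.85 mm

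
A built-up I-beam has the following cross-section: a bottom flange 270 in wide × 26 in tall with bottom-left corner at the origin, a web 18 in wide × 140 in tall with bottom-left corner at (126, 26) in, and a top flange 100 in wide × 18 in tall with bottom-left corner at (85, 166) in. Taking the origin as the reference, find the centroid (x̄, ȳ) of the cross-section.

x̄ = 135.00 in, ȳ = 57.16 in

bottom flange: A = 270 × 26 = 7020.00, centroid at (135.00, 13.00).
web: A = 18 × 140 = 2520.00, centroid at (135.00, 96.00).
top flange: A = 100 × 18 = 1800.00, centroid at (135.00, 175.00).
ΣA = 11340.00 in², ΣAx̄ = 1530900.00 in³, ΣAȳ = 648180.00 in³.
x̄ = 1530900.00/11340.00 = 135.00 in; ȳ = 648180.00/11340.00 = 57.16 in.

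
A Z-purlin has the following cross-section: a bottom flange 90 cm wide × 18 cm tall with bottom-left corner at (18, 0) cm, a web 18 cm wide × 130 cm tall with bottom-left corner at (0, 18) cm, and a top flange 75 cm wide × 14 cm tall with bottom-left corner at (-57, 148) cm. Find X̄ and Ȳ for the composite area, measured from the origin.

bottom flange: A = 90 × 18 = 1620.00, centroid at (63.00, 9.00).
web: A = 18 × 130 = 2340.00, centroid at (9.00, 83.00).
top flange: A = 75 × 14 = 1050.00, centroid at (-19.50, 155.00).
ΣA = 5010.00 cm²
ΣAX̄ = (1620.00)(63.00) + (2340.00)(9.00) + (1050.00)(-19.50) = 102645.00 cm³
ΣAȲ = (1620.00)(9.00) + (2340.00)(83.00) + (1050.00)(155.00) = 371550.00 cm³
X̄ = 102645.00 / 5010.00 = 20.49 cm
Ȳ = 371550.00 / 5010.00 = 74.16 cm

X̄ = 20.49 cm, Ȳ = 74.16 cm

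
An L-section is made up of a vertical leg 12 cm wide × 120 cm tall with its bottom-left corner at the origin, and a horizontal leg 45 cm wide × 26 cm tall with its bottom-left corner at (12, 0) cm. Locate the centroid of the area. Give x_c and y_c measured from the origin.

Part | A | x̄ᵢ | ȳᵢ | A·x̄ᵢ | A·ȳᵢ
vertical leg | 1440.00 | 6.00 | 60.00 | 8640.00 | 86400.00
horizontal leg | 1170.00 | 34.50 | 13.00 | 40365.00 | 15210.00
Σ | 2610.00 |  |  | 49005.00 | 101610.00
x_c = 49005.00 / 2610.00 = 18.78 cm
y_c = 101610.00 / 2610.00 = 38.93 cm

x_c = 18.78 cm, y_c = 38.93 cm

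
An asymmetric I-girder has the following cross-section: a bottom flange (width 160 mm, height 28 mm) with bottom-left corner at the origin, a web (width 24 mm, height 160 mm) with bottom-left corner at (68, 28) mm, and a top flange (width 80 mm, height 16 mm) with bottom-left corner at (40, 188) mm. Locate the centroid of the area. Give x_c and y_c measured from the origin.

x_c = 80.00 mm, y_c = 75.87 mm

bottom flange: A = 160 × 28 = 4480.00, centroid at (80.00, 14.00).
web: A = 24 × 160 = 3840.00, centroid at (80.00, 108.00).
top flange: A = 80 × 16 = 1280.00, centroid at (80.00, 196.00).
ΣA = 9600.00 mm²
ΣAx_c = (4480.00)(80.00) + (3840.00)(80.00) + (1280.00)(80.00) = 768000.00 mm³
ΣAy_c = (4480.00)(14.00) + (3840.00)(108.00) + (1280.00)(196.00) = 728320.00 mm³
x_c = 768000.00 / 9600.00 = 80.00 mm
y_c = 728320.00 / 9600.00 = 75.87 mm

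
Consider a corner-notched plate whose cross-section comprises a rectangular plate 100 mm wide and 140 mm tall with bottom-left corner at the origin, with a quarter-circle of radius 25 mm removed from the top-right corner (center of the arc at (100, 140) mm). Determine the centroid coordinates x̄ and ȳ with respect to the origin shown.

x̄ = 48.57 mm, ȳ = 67.84 mm

Part | A | x̄ᵢ | ȳᵢ | A·x̄ᵢ | A·ȳᵢ
plate | 14000.00 | 50.00 | 70.00 | 700000.00 | 980000.00
removed quarter-circle | -490.87 | 89.39 | 129.39 | -43879.05 | -63514.01
Σ | 13509.13 |  |  | 656120.95 | 916485.99
x̄ = 656120.95 / 13509.13 = 48.57 mm
ȳ = 916485.99 / 13509.13 = 67.84 mm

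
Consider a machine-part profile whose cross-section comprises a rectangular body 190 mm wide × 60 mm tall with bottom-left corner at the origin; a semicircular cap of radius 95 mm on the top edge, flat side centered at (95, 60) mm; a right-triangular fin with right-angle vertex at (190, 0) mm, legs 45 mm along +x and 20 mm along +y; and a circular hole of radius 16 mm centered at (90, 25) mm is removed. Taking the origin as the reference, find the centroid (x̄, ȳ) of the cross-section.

rectangular body: A = 190 × 60 = 11400.00, centroid at (95.00, 30.00).
semicircular top: A = ½π·95² = 14176.44, centroid at (95.00, 100.32).
triangular fin: A = ½·45·20 = 450.00, centroid at (205.00, 6.67).
hole: A = −π·16² = -804.25, centroid at (90.00, 25.00).
ΣA = 25222.19 mm²
ΣAx̄ = (11400.00)(95.00) + (14176.44)(95.00) + (450.00)(205.00) + (-804.25)(90.00) = 2449629.21 mm³
ΣAȳ = (11400.00)(30.00) + (14176.44)(100.32) + (450.00)(6.67) + (-804.25)(25.00) = 1747063.35 mm³
x̄ = 2449629.21 / 25222.19 = 97.12 mm
ȳ = 1747063.35 / 25222.19 = 69.27 mm

x̄ = 97.12 mm, ȳ = 69.27 mm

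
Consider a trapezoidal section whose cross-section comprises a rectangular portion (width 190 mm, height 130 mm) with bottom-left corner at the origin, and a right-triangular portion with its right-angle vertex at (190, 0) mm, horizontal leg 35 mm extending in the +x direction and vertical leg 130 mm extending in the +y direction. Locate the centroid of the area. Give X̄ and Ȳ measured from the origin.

Part | A | x̄ᵢ | ȳᵢ | A·x̄ᵢ | A·ȳᵢ
rectangular portion | 24700.00 | 95.00 | 65.00 | 2346500.00 | 1605500.00
triangular portion | 2275.00 | 201.67 | 43.33 | 458791.67 | 98583.33
Σ | 26975.00 |  |  | 2805291.67 | 1704083.33
X̄ = 2805291.67 / 26975.00 = 104.00 mm
Ȳ = 1704083.33 / 26975.00 = 63.17 mm

X̄ = 104.00 mm, Ȳ = 63.17 mm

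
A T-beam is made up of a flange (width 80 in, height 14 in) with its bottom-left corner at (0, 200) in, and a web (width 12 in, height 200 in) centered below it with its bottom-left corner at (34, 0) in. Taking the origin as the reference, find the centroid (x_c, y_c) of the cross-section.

web: A = 12 × 200 = 2400.00, centroid at (40.00, 100.00).
flange: A = 80 × 14 = 1120.00, centroid at (40.00, 207.00).
ΣA = 3520.00 in², ΣAx_c = 140800.00 in³, ΣAy_c = 471840.00 in³.
x_c = 140800.00/3520.00 = 40.00 in; y_c = 471840.00/3520.00 = 134.05 in.

x_c = 40.00 in, y_c = 134.05 in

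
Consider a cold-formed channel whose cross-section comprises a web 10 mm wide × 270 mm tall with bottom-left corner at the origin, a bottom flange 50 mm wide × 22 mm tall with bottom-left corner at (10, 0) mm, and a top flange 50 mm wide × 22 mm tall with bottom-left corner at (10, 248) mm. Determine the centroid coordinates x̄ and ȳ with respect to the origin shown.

x̄ = 18.47 mm, ȳ = 135.00 mm

Part | A | x̄ᵢ | ȳᵢ | A·x̄ᵢ | A·ȳᵢ
web | 2700.00 | 5.00 | 135.00 | 13500.00 | 364500.00
bottom flange | 1100.00 | 35.00 | 11.00 | 38500.00 | 12100.00
top flange | 1100.00 | 35.00 | 259.00 | 38500.00 | 284900.00
Σ | 4900.00 |  |  | 90500.00 | 661500.00
x̄ = 90500.00 / 4900.00 = 18.47 mm
ȳ = 661500.00 / 4900.00 = 135.00 mm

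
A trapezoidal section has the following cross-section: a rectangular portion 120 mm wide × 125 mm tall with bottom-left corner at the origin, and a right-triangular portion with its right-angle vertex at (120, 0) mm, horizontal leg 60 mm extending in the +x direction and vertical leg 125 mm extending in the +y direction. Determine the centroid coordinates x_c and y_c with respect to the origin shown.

rectangular portion: A = 120 × 125 = 15000.00, centroid at (60.00, 62.50).
triangular portion: A = ½·60·125 = 3750.00, centroid at (140.00, 41.67).
ΣA = 18750.00 mm², ΣAx_c = 1425000.00 mm³, ΣAy_c = 1093750.00 mm³.
x_c = 1425000.00/18750.00 = 76.00 mm; y_c = 1093750.00/18750.00 = 58.33 mm.

x_c = 76.00 mm, y_c = 58.33 mm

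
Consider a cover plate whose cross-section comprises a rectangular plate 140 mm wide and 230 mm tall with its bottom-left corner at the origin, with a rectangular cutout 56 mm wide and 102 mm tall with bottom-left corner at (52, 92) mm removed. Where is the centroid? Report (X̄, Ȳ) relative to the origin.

X̄ = 67.84 mm, Ȳ = 108.96 mm

Part | A | x̄ᵢ | ȳᵢ | A·x̄ᵢ | A·ȳᵢ
plate | 32200.00 | 70.00 | 115.00 | 2254000.00 | 3703000.00
hole | -5712.00 | 80.00 | 143.00 | -456960.00 | -816816.00
Σ | 26488.00 |  |  | 1797040.00 | 2886184.00
X̄ = 1797040.00 / 26488.00 = 67.84 mm
Ȳ = 2886184.00 / 26488.00 = 108.96 mm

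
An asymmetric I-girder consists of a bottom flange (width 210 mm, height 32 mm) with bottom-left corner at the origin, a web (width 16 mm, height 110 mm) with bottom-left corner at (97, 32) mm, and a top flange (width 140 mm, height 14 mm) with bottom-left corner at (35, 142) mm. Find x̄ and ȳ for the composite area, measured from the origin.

x̄ = 105.00 mm, ȳ = 52.94 mm

bottom flange: A = 210 × 32 = 6720.00, centroid at (105.00, 16.00).
web: A = 16 × 110 = 1760.00, centroid at (105.00, 87.00).
top flange: A = 140 × 14 = 1960.00, centroid at (105.00, 149.00).
ΣA = 10440.00 mm², ΣAx̄ = 1096200.00 mm³, ΣAȳ = 552680.00 mm³.
x̄ = 1096200.00/10440.00 = 105.00 mm; ȳ = 552680.00/10440.00 = 52.94 mm.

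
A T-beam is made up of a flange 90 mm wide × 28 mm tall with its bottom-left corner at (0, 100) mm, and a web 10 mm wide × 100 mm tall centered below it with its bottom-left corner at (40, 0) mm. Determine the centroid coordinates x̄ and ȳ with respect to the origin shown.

x̄ = 45.00 mm, ȳ = 95.82 mm

web: A = 10 × 100 = 1000.00, centroid at (45.00, 50.00).
flange: A = 90 × 28 = 2520.00, centroid at (45.00, 114.00).
ΣA = 3520.00 mm²
ΣAx̄ = (1000.00)(45.00) + (2520.00)(45.00) = 158400.00 mm³
ΣAȳ = (1000.00)(50.00) + (2520.00)(114.00) = 337280.00 mm³
x̄ = 158400.00 / 3520.00 = 45.00 mm
ȳ = 337280.00 / 3520.00 = 95.82 mm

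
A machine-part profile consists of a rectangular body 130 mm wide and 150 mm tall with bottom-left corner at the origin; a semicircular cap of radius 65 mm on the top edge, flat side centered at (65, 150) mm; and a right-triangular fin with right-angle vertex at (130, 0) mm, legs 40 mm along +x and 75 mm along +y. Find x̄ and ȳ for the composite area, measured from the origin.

rectangular body: A = 130 × 150 = 19500.00, centroid at (65.00, 75.00).
semicircular top: A = ½π·65² = 6636.61, centroid at (65.00, 177.59).
triangular fin: A = ½·40·75 = 1500.00, centroid at (143.33, 25.00).
ΣA = 27636.61 mm², ΣAx̄ = 1913879.94 mm³, ΣAȳ = 2678575.51 mm³.
x̄ = 1913879.94/27636.61 = 69.25 mm; ȳ = 2678575.51/27636.61 = 96.92 mm.

x̄ = 69.25 mm, ȳ = 96.92 mm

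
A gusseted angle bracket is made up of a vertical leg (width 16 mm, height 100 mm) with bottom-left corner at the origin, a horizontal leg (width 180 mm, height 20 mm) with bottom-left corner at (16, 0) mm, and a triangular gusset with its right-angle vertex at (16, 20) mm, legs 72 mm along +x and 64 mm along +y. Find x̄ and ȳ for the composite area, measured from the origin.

x̄ = 64.84 mm, ȳ = 28.15 mm

vertical leg: A = 16 × 100 = 1600.00, centroid at (8.00, 50.00).
horizontal leg: A = 180 × 20 = 3600.00, centroid at (106.00, 10.00).
gusset: A = ½·72·64 = 2304.00, centroid at (40.00, 41.33).
ΣA = 7504.00 mm²
ΣAx̄ = (1600.00)(8.00) + (3600.00)(106.00) + (2304.00)(40.00) = 486560.00 mm³
ΣAȳ = (1600.00)(50.00) + (3600.00)(10.00) + (2304.00)(41.33) = 211232.00 mm³
x̄ = 486560.00 / 7504.00 = 64.84 mm
ȳ = 211232.00 / 7504.00 = 28.15 mm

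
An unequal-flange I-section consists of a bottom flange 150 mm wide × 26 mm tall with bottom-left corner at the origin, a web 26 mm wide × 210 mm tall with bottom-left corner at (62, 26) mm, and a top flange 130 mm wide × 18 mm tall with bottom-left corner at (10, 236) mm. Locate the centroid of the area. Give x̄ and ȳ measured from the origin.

x̄ = 75.00 mm, ȳ = 114.47 mm

bottom flange: A = 150 × 26 = 3900.00, centroid at (75.00, 13.00).
web: A = 26 × 210 = 5460.00, centroid at (75.00, 131.00).
top flange: A = 130 × 18 = 2340.00, centroid at (75.00, 245.00).
ΣA = 11700.00 mm², ΣAx̄ = 877500.00 mm³, ΣAȳ = 1339260.00 mm³.
x̄ = 877500.00/11700.00 = 75.00 mm; ȳ = 1339260.00/11700.00 = 114.47 mm.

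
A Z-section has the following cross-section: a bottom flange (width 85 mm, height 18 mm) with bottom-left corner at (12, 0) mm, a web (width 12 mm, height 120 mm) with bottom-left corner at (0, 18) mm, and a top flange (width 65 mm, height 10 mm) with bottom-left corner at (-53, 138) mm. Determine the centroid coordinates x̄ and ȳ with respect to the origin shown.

x̄ = 21.74 mm, ȳ = 60.51 mm

Part | A | x̄ᵢ | ȳᵢ | A·x̄ᵢ | A·ȳᵢ
bottom flange | 1530.00 | 54.50 | 9.00 | 83385.00 | 13770.00
web | 1440.00 | 6.00 | 78.00 | 8640.00 | 112320.00
top flange | 650.00 | -20.50 | 143.00 | -13325.00 | 92950.00
Σ | 3620.00 |  |  | 78700.00 | 219040.00
x̄ = 78700.00 / 3620.00 = 21.74 mm
ȳ = 219040.00 / 3620.00 = 60.51 mm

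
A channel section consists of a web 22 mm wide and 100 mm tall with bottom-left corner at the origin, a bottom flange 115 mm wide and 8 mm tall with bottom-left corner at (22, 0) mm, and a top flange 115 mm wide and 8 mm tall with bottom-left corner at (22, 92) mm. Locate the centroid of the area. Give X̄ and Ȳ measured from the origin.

X̄ = 42.20 mm, Ȳ = 50.00 mm

web: A = 22 × 100 = 2200.00, centroid at (11.00, 50.00).
bottom flange: A = 115 × 8 = 920.00, centroid at (79.50, 4.00).
top flange: A = 115 × 8 = 920.00, centroid at (79.50, 96.00).
ΣA = 4040.00 mm²
ΣAX̄ = (2200.00)(11.00) + (920.00)(79.50) + (920.00)(79.50) = 170480.00 mm³
ΣAȲ = (2200.00)(50.00) + (920.00)(4.00) + (920.00)(96.00) = 202000.00 mm³
X̄ = 170480.00 / 4040.00 = 42.20 mm
Ȳ = 202000.00 / 4040.00 = 50.00 mm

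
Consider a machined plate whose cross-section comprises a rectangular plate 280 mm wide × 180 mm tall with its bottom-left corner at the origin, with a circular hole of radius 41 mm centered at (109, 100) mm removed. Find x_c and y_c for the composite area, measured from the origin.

plate: A = 280 × 180 = 50400.00, centroid at (140.00, 90.00).
hole: A = −π·41² = -5281.02, centroid at (109.00, 100.00).
ΣA = 45118.98 mm²
ΣAx_c = (50400.00)(140.00) + (-5281.02)(109.00) = 6480369.12 mm³
ΣAy_c = (50400.00)(90.00) + (-5281.02)(100.00) = 4007898.27 mm³
x_c = 6480369.12 / 45118.98 = 143.63 mm
y_c = 4007898.27 / 45118.98 = 88.83 mm

x_c = 143.63 mm, y_c = 88.83 mm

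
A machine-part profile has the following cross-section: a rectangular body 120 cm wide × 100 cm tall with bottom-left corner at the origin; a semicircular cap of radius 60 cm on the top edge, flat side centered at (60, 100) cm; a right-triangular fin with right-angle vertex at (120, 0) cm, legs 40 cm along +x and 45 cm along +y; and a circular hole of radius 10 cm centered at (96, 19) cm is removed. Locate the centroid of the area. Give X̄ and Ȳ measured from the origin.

X̄ = 63.00 cm, Ȳ = 72.20 cm

Part | A | x̄ᵢ | ȳᵢ | A·x̄ᵢ | A·ȳᵢ
rectangular body | 12000.00 | 60.00 | 50.00 | 720000.00 | 600000.00
semicircular top | 5654.87 | 60.00 | 125.46 | 339292.01 | 709486.68
triangular fin | 900.00 | 133.33 | 15.00 | 120000.00 | 13500.00
hole | -314.16 | 96.00 | 19.00 | -30159.29 | -5969.03
Σ | 18240.71 |  |  | 1149132.72 | 1317017.65
X̄ = 1149132.72 / 18240.71 = 63.00 cm
Ȳ = 1317017.65 / 18240.71 = 72.20 cm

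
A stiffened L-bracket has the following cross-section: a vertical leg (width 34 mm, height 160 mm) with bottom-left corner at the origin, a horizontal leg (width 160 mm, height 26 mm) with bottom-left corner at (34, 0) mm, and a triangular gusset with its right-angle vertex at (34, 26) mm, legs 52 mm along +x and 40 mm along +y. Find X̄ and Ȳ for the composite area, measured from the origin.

vertical leg: A = 34 × 160 = 5440.00, centroid at (17.00, 80.00).
horizontal leg: A = 160 × 26 = 4160.00, centroid at (114.00, 13.00).
gusset: A = ½·52·40 = 1040.00, centroid at (51.33, 39.33).
ΣA = 10640.00 mm²
ΣAX̄ = (5440.00)(17.00) + (4160.00)(114.00) + (1040.00)(51.33) = 620106.67 mm³
ΣAȲ = (5440.00)(80.00) + (4160.00)(13.00) + (1040.00)(39.33) = 530186.67 mm³
X̄ = 620106.67 / 10640.00 = 58.28 mm
Ȳ = 530186.67 / 10640.00 = 49.83 mm

X̄ = 58.28 mm, Ȳ = 49.83 mm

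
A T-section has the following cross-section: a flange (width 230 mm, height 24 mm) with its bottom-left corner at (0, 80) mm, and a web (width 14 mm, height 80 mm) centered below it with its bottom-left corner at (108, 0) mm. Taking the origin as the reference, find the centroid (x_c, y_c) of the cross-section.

x_c = 115.00 mm, y_c = 83.23 mm

Part | A | x̄ᵢ | ȳᵢ | A·x̄ᵢ | A·ȳᵢ
web | 1120.00 | 115.00 | 40.00 | 128800.00 | 44800.00
flange | 5520.00 | 115.00 | 92.00 | 634800.00 | 507840.00
Σ | 6640.00 |  |  | 763600.00 | 552640.00
x_c = 763600.00 / 6640.00 = 115.00 mm
y_c = 552640.00 / 6640.00 = 83.23 mm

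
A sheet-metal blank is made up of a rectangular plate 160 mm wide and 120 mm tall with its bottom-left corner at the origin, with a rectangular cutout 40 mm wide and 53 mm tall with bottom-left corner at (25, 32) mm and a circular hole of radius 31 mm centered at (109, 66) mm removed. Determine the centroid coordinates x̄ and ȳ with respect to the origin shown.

plate: A = 160 × 120 = 19200.00, centroid at (80.00, 60.00).
hole 1: A = −(40 × 53) = -2120.00, centroid at (45.00, 58.50).
hole 2: A = −π·31² = -3019.07, centroid at (109.00, 66.00).
ΣA = 14060.93 mm², ΣAx̄ = 1111521.31 mm³, ΣAȳ = 828721.34 mm³.
x̄ = 1111521.31/14060.93 = 79.05 mm; ȳ = 828721.34/14060.93 = 58.94 mm.

x̄ = 79.05 mm, ȳ = 58.94 mm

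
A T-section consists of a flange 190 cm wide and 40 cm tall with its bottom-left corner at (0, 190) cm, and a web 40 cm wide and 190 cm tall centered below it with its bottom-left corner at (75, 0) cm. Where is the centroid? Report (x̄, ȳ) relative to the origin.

x̄ = 95.00 cm, ȳ = 152.50 cm

web: A = 40 × 190 = 7600.00, centroid at (95.00, 95.00).
flange: A = 190 × 40 = 7600.00, centroid at (95.00, 210.00).
ΣA = 15200.00 cm²
ΣAx̄ = (7600.00)(95.00) + (7600.00)(95.00) = 1444000.00 cm³
ΣAȳ = (7600.00)(95.00) + (7600.00)(210.00) = 2318000.00 cm³
x̄ = 1444000.00 / 15200.00 = 95.00 cm
ȳ = 2318000.00 / 15200.00 = 152.50 cm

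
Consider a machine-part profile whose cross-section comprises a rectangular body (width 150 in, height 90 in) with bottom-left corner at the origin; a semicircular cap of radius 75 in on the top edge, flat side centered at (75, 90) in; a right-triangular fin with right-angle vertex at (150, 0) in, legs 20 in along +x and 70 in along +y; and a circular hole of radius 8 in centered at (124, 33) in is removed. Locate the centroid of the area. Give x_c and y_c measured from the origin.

x_c = 77.07 in, y_c = 74.17 in

rectangular body: A = 150 × 90 = 13500.00, centroid at (75.00, 45.00).
semicircular top: A = ½π·75² = 8835.73, centroid at (75.00, 121.83).
triangular fin: A = ½·20·70 = 700.00, centroid at (156.67, 23.33).
hole: A = −π·8² = -201.06, centroid at (124.00, 33.00).
ΣA = 22834.67 in²
ΣAx_c = (13500.00)(75.00) + (8835.73)(75.00) + (700.00)(156.67) + (-201.06)(124.00) = 1759914.69 in³
ΣAy_c = (13500.00)(45.00) + (8835.73)(121.83) + (700.00)(23.33) + (-201.06)(33.00) = 1693663.93 in³
x_c = 1759914.69 / 22834.67 = 77.07 in
y_c = 1693663.93 / 22834.67 = 74.17 in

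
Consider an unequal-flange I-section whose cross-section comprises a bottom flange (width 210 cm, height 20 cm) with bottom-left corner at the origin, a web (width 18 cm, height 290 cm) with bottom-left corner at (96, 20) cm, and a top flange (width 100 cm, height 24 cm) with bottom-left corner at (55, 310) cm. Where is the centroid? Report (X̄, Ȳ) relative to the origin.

X̄ = 105.00 cm, Ȳ = 141.80 cm

bottom flange: A = 210 × 20 = 4200.00, centroid at (105.00, 10.00).
web: A = 18 × 290 = 5220.00, centroid at (105.00, 165.00).
top flange: A = 100 × 24 = 2400.00, centroid at (105.00, 322.00).
ΣA = 11820.00 cm²
ΣAX̄ = (4200.00)(105.00) + (5220.00)(105.00) + (2400.00)(105.00) = 1241100.00 cm³
ΣAȲ = (4200.00)(10.00) + (5220.00)(165.00) + (2400.00)(322.00) = 1676100.00 cm³
X̄ = 1241100.00 / 11820.00 = 105.00 cm
Ȳ = 1676100.00 / 11820.00 = 141.80 cm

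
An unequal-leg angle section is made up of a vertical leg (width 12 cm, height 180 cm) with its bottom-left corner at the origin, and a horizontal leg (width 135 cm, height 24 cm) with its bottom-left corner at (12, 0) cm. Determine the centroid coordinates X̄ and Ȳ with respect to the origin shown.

X̄ = 50.10 cm, Ȳ = 43.20 cm

vertical leg: A = 12 × 180 = 2160.00, centroid at (6.00, 90.00).
horizontal leg: A = 135 × 24 = 3240.00, centroid at (79.50, 12.00).
ΣA = 5400.00 cm²
ΣAX̄ = (2160.00)(6.00) + (3240.00)(79.50) = 270540.00 cm³
ΣAȲ = (2160.00)(90.00) + (3240.00)(12.00) = 233280.00 cm³
X̄ = 270540.00 / 5400.00 = 50.10 cm
Ȳ = 233280.00 / 5400.00 = 43.20 cm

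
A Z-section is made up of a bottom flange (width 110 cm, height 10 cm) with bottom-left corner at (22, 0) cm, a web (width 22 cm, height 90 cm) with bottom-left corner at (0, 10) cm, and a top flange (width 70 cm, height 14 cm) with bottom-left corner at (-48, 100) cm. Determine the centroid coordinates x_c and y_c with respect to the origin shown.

x_c = 23.09 cm, y_c = 54.00 cm

bottom flange: A = 110 × 10 = 1100.00, centroid at (77.00, 5.00).
web: A = 22 × 90 = 1980.00, centroid at (11.00, 55.00).
top flange: A = 70 × 14 = 980.00, centroid at (-13.00, 107.00).
ΣA = 4060.00 cm², ΣAx_c = 93740.00 cm³, ΣAy_c = 219260.00 cm³.
x_c = 93740.00/4060.00 = 23.09 cm; y_c = 219260.00/4060.00 = 54.00 cm.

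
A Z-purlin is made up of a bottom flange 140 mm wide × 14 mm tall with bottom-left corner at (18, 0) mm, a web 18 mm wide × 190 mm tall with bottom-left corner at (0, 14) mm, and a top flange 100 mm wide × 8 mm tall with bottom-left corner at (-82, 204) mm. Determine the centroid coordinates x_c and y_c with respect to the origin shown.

Part | A | x̄ᵢ | ȳᵢ | A·x̄ᵢ | A·ȳᵢ
bottom flange | 1960.00 | 88.00 | 7.00 | 172480.00 | 13720.00
web | 3420.00 | 9.00 | 109.00 | 30780.00 | 372780.00
top flange | 800.00 | -32.00 | 208.00 | -25600.00 | 166400.00
Σ | 6180.00 |  |  | 177660.00 | 552900.00
x_c = 177660.00 / 6180.00 = 28.75 mm
y_c = 552900.00 / 6180.00 = 89.47 mm

x_c = 28.75 mm, y_c = 89.47 mm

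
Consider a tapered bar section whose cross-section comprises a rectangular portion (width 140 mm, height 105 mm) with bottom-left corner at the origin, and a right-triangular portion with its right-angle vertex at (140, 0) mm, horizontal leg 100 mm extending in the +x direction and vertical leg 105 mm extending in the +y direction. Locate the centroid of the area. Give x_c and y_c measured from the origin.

x_c = 97.19 mm, y_c = 47.89 mm

rectangular portion: A = 140 × 105 = 14700.00, centroid at (70.00, 52.50).
triangular portion: A = ½·100·105 = 5250.00, centroid at (173.33, 35.00).
ΣA = 19950.00 mm², ΣAx_c = 1939000.00 mm³, ΣAy_c = 955500.00 mm³.
x_c = 1939000.00/19950.00 = 97.19 mm; y_c = 955500.00/19950.00 = 47.89 mm.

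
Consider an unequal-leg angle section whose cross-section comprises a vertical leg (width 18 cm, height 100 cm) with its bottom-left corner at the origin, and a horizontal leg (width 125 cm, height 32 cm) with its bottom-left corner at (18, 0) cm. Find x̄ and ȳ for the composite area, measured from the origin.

Part | A | x̄ᵢ | ȳᵢ | A·x̄ᵢ | A·ȳᵢ
vertical leg | 1800.00 | 9.00 | 50.00 | 16200.00 | 90000.00
horizontal leg | 4000.00 | 80.50 | 16.00 | 322000.00 | 64000.00
Σ | 5800.00 |  |  | 338200.00 | 154000.00
x̄ = 338200.00 / 5800.00 = 58.31 cm
ȳ = 154000.00 / 5800.00 = 26.55 cm

x̄ = 58.31 cm, ȳ = 26.55 cm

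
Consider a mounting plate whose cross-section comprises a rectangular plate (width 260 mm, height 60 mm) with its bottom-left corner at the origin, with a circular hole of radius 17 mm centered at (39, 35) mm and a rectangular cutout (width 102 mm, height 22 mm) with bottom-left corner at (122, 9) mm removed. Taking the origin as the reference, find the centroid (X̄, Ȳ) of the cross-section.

X̄ = 128.89 mm, Ȳ = 31.44 mm

plate: A = 260 × 60 = 15600.00, centroid at (130.00, 30.00).
hole 1: A = −π·17² = -907.92, centroid at (39.00, 35.00).
hole 2: A = −(102 × 22) = -2244.00, centroid at (173.00, 20.00).
ΣA = 12448.08 mm²
ΣAX̄ = (15600.00)(130.00) + (-907.92)(39.00) + (-2244.00)(173.00) = 1604379.11 mm³
ΣAȲ = (15600.00)(30.00) + (-907.92)(35.00) + (-2244.00)(20.00) = 391342.79 mm³
X̄ = 1604379.11 / 12448.08 = 128.89 mm
Ȳ = 391342.79 / 12448.08 = 31.44 mm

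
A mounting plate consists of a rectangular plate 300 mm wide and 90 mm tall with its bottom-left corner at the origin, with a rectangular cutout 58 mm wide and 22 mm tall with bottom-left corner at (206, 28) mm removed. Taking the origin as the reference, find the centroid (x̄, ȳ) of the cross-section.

plate: A = 300 × 90 = 27000.00, centroid at (150.00, 45.00).
hole: A = −(58 × 22) = -1276.00, centroid at (235.00, 39.00).
ΣA = 25724.00 mm²
ΣAx̄ = (27000.00)(150.00) + (-1276.00)(235.00) = 3750140.00 mm³
ΣAȳ = (27000.00)(45.00) + (-1276.00)(39.00) = 1165236.00 mm³
x̄ = 3750140.00 / 25724.00 = 145.78 mm
ȳ = 1165236.00 / 25724.00 = 45.30 mm

x̄ = 145.78 mm, ȳ = 45.30 mm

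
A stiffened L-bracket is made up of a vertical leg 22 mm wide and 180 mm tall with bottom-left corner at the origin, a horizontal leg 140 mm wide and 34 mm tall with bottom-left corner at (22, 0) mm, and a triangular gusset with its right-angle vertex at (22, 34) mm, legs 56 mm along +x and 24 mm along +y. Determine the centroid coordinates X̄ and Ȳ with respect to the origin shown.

X̄ = 54.17 mm, Ȳ = 49.57 mm

vertical leg: A = 22 × 180 = 3960.00, centroid at (11.00, 90.00).
horizontal leg: A = 140 × 34 = 4760.00, centroid at (92.00, 17.00).
gusset: A = ½·56·24 = 672.00, centroid at (40.67, 42.00).
ΣA = 9392.00 mm², ΣAX̄ = 508808.00 mm³, ΣAȲ = 465544.00 mm³.
X̄ = 508808.00/9392.00 = 54.17 mm; Ȳ = 465544.00/9392.00 = 49.57 mm.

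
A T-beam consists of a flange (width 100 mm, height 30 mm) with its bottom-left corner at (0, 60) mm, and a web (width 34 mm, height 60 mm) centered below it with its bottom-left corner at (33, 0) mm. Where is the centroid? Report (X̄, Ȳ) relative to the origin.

X̄ = 50.00 mm, Ȳ = 56.79 mm

web: A = 34 × 60 = 2040.00, centroid at (50.00, 30.00).
flange: A = 100 × 30 = 3000.00, centroid at (50.00, 75.00).
ΣA = 5040.00 mm²
ΣAX̄ = (2040.00)(50.00) + (3000.00)(50.00) = 252000.00 mm³
ΣAȲ = (2040.00)(30.00) + (3000.00)(75.00) = 286200.00 mm³
X̄ = 252000.00 / 5040.00 = 50.00 mm
Ȳ = 286200.00 / 5040.00 = 56.79 mm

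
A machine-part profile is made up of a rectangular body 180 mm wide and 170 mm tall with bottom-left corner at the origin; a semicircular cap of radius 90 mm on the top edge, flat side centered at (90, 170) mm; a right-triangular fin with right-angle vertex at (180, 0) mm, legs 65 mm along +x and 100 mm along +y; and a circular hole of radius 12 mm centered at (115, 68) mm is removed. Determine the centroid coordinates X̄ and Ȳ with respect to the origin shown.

rectangular body: A = 180 × 170 = 30600.00, centroid at (90.00, 85.00).
semicircular top: A = ½π·90² = 12723.45, centroid at (90.00, 208.20).
triangular fin: A = ½·65·100 = 3250.00, centroid at (201.67, 33.33).
hole: A = −π·12² = -452.39, centroid at (115.00, 68.00).
ΣA = 46121.06 mm², ΣAX̄ = 4502502.41 mm³, ΣAȲ = 5327557.40 mm³.
X̄ = 4502502.41/46121.06 = 97.62 mm; Ȳ = 5327557.40/46121.06 = 115.51 mm.

X̄ = 97.62 mm, Ȳ = 115.51 mm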